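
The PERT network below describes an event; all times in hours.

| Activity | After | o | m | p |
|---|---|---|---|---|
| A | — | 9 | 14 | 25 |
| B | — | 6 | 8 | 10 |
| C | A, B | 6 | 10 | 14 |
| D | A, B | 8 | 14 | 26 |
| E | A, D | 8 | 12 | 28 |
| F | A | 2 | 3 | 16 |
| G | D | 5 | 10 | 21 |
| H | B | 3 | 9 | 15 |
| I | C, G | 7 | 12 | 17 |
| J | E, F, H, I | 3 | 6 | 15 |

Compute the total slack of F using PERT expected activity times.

33 hours

te_A = (9 + 4·14 + 25)/6 = 90/6 = 15
te_B = (6 + 4·8 + 10)/6 = 48/6 = 8
te_C = (6 + 4·10 + 14)/6 = 60/6 = 10
te_D = (8 + 4·14 + 26)/6 = 90/6 = 15
te_E = (8 + 4·12 + 28)/6 = 84/6 = 14
te_F = (2 + 4·3 + 16)/6 = 30/6 = 5
te_G = (5 + 4·10 + 21)/6 = 66/6 = 11
te_H = (3 + 4·9 + 15)/6 = 54/6 = 9
te_I = (7 + 4·12 + 17)/6 = 72/6 = 12
te_J = (3 + 4·6 + 15)/6 = 42/6 = 7

Forward pass:
ES_A = 0; EF_A = 15
ES_B = 0; EF_B = 8
ES_C = max(EF_A=15, EF_B=8) = 15; EF_C = 15+10 = 25
ES_D = max(EF_A=15, EF_B=8) = 15; EF_D = 15+15 = 30
ES_E = max(EF_A=15, EF_D=30) = 30; EF_E = 30+14 = 44
ES_F = 15; EF_F = 15+5 = 20
ES_G = 30; EF_G = 30+11 = 41
ES_H = 8; EF_H = 8+9 = 17
ES_I = max(EF_C=25, EF_G=41) = 41; EF_I = 41+12 = 53
ES_J = max(EF_E=44, EF_F=20, EF_H=17, EF_I=53) = 53; EF_J = 53+7 = 60
Expected project duration μ = 60 hours. Critical path: A → D → G → I → J.

Backward pass:
LF_J = 60; LS_J = 60−7 = 53
LF_I = LS_J = 53; LS_I = 53−12 = 41
LF_H = LS_J = 53; LS_H = 53−9 = 44
LF_G = LS_I = 41; LS_G = 41−11 = 30
LF_F = LS_J = 53; LS_F = 53−5 = 48
LF_E = LS_J = 53; LS_E = 53−14 = 39
LF_D = min(LS_E=39, LS_G=30) = 30; LS_D = 30−15 = 15
LF_C = LS_I = 41; LS_C = 41−10 = 31
LF_B = min(LS_C=31, LS_D=15, LS_H=44) = 15; LS_B = 15−8 = 7
LF_A = min(LS_C=31, LS_D=15, LS_E=39, LS_F=48) = 15; LS_A = 15−15 = 0
Slack_F = LS_F − ES_F = 48 − 15 = 33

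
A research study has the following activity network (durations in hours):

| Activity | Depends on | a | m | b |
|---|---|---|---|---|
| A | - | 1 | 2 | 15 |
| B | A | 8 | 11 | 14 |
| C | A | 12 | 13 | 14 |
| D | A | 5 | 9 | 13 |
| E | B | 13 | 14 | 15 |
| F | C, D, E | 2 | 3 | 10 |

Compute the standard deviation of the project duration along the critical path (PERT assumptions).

te_A = (1 + 4·2 + 15)/6 = 24/6 = 4; σ²_A = ((15−1)/6)² = 5.444
te_B = (8 + 4·11 + 14)/6 = 66/6 = 11; σ²_B = ((14−8)/6)² = 1.000
te_C = (12 + 4·13 + 14)/6 = 78/6 = 13; σ²_C = ((14−12)/6)² = 0.111
te_D = (5 + 4·9 + 13)/6 = 54/6 = 9; σ²_D = ((13−5)/6)² = 1.778
te_E = (13 + 4·14 + 15)/6 = 84/6 = 14; σ²_E = ((15−13)/6)² = 0.111
te_F = (2 + 4·3 + 10)/6 = 24/6 = 4; σ²_F = ((10−2)/6)² = 1.778

Forward pass:
ES_A = 0; EF_A = 4
ES_B = 4; EF_B = 4+11 = 15
ES_C = 4; EF_C = 4+13 = 17
ES_D = 4; EF_D = 4+9 = 13
ES_E = 15; EF_E = 15+14 = 29
ES_F = max(EF_C=17, EF_D=13, EF_E=29) = 29; EF_F = 29+4 = 33
Expected project duration μ = 33 hours. Critical path: A → B → E → F.

Variance along critical path = 5.444 + 1.000 + 0.111 + 1.778 = 8.333
σ = √8.333 = 2.887 hours

2.89 hours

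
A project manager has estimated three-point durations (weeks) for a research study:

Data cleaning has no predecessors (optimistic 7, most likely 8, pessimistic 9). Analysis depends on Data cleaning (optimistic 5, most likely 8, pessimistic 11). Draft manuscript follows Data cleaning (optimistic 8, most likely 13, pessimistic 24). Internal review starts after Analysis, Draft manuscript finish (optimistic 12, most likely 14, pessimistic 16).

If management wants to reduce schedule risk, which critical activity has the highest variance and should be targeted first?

Draft manuscript

te_Data cleaning = (7 + 4·8 + 9)/6 = 48/6 = 8; σ²_Data cleaning = ((9−7)/6)² = 0.111
te_Analysis = (5 + 4·8 + 11)/6 = 48/6 = 8; σ²_Analysis = ((11−5)/6)² = 1.000
te_Draft manuscript = (8 + 4·13 + 24)/6 = 84/6 = 14; σ²_Draft manuscript = ((24−8)/6)² = 7.111
te_Internal review = (12 + 4·14 + 16)/6 = 84/6 = 14; σ²_Internal review = ((16−12)/6)² = 0.444

Forward pass:
ES_Data cleaning = 0; EF_Data cleaning = 8
ES_Analysis = 8; EF_Analysis = 8+8 = 16
ES_Draft manuscript = 8; EF_Draft manuscript = 8+14 = 22
ES_Internal review = max(EF_Analysis=16, EF_Draft manuscript=22) = 22; EF_Internal review = 22+14 = 36
Expected project duration μ = 36 weeks. Critical path: Data cleaning → Draft manuscript → Internal review.

Variances on critical path: σ²_Data cleaning=0.111, σ²_Draft manuscript=7.111, σ²_Internal review=0.444.
Largest is σ²_Draft manuscript = 7.111.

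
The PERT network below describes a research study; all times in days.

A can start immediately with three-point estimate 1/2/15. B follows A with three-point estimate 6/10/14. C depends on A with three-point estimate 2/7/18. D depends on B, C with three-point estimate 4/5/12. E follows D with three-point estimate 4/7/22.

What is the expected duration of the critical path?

te_A = (1 + 4·2 + 15)/6 = 24/6 = 4
te_B = (6 + 4·10 + 14)/6 = 60/6 = 10
te_C = (2 + 4·7 + 18)/6 = 48/6 = 8
te_D = (4 + 4·5 + 12)/6 = 36/6 = 6
te_E = (4 + 4·7 + 22)/6 = 54/6 = 9

Forward pass:
ES_A = 0; EF_A = 4
ES_B = 4; EF_B = 4+10 = 14
ES_C = 4; EF_C = 4+8 = 12
ES_D = max(EF_B=14, EF_C=12) = 14; EF_D = 14+6 = 20
ES_E = 20; EF_E = 20+9 = 29
Expected project duration μ = 29 days. Critical path: A → B → D → E.

29 days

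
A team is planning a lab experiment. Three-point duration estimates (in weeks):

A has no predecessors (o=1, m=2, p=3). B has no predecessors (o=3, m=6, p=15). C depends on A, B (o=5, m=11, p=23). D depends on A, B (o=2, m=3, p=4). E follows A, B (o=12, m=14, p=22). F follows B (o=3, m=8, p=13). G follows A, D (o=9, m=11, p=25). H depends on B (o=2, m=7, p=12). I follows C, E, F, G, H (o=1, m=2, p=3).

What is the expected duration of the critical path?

25 weeks

te_A = (1 + 4·2 + 3)/6 = 12/6 = 2
te_B = (3 + 4·6 + 15)/6 = 42/6 = 7
te_C = (5 + 4·11 + 23)/6 = 72/6 = 12
te_D = (2 + 4·3 + 4)/6 = 18/6 = 3
te_E = (12 + 4·14 + 22)/6 = 90/6 = 15
te_F = (3 + 4·8 + 13)/6 = 48/6 = 8
te_G = (9 + 4·11 + 25)/6 = 78/6 = 13
te_H = (2 + 4·7 + 12)/6 = 42/6 = 7
te_I = (1 + 4·2 + 3)/6 = 12/6 = 2

Forward pass:
ES_A = 0; EF_A = 2
ES_B = 0; EF_B = 7
ES_C = max(EF_A=2, EF_B=7) = 7; EF_C = 7+12 = 19
ES_D = max(EF_A=2, EF_B=7) = 7; EF_D = 7+3 = 10
ES_E = max(EF_A=2, EF_B=7) = 7; EF_E = 7+15 = 22
ES_F = 7; EF_F = 7+8 = 15
ES_G = max(EF_A=2, EF_D=10) = 10; EF_G = 10+13 = 23
ES_H = 7; EF_H = 7+7 = 14
ES_I = max(EF_C=19, EF_E=22, EF_F=15, EF_G=23, EF_H=14) = 23; EF_I = 23+2 = 25
Expected project duration μ = 25 weeks. Critical path: B → D → G → I.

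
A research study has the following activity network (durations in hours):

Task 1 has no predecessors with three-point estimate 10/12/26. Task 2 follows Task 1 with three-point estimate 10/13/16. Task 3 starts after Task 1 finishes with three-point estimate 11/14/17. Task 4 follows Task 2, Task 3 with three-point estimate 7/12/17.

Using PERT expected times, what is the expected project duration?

40 hours

te_Task 1 = (10 + 4·12 + 26)/6 = 84/6 = 14
te_Task 2 = (10 + 4·13 + 16)/6 = 78/6 = 13
te_Task 3 = (11 + 4·14 + 17)/6 = 84/6 = 14
te_Task 4 = (7 + 4·12 + 17)/6 = 72/6 = 12

Forward pass:
ES_Task 1 = 0; EF_Task 1 = 14
ES_Task 2 = 14; EF_Task 2 = 14+13 = 27
ES_Task 3 = 14; EF_Task 3 = 14+14 = 28
ES_Task 4 = max(EF_Task 2=27, EF_Task 3=28) = 28; EF_Task 4 = 28+12 = 40
Expected project duration μ = 40 hours. Critical path: Task 1 → Task 3 → Task 4.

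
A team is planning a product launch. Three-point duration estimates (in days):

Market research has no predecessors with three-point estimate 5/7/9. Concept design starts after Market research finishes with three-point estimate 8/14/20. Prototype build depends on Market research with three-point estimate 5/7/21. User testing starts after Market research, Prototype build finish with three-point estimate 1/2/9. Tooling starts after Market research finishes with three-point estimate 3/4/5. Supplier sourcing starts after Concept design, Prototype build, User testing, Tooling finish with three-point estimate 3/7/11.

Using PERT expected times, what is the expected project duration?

te_Market research = (5 + 4·7 + 9)/6 = 42/6 = 7
te_Concept design = (8 + 4·14 + 20)/6 = 84/6 = 14
te_Prototype build = (5 + 4·7 + 21)/6 = 54/6 = 9
te_User testing = (1 + 4·2 + 9)/6 = 18/6 = 3
te_Tooling = (3 + 4·4 + 5)/6 = 24/6 = 4
te_Supplier sourcing = (3 + 4·7 + 11)/6 = 42/6 = 7

Forward pass:
ES_Market research = 0; EF_Market research = 7
ES_Concept design = 7; EF_Concept design = 7+14 = 21
ES_Prototype build = 7; EF_Prototype build = 7+9 = 16
ES_User testing = max(EF_Market research=7, EF_Prototype build=16) = 16; EF_User testing = 16+3 = 19
ES_Tooling = 7; EF_Tooling = 7+4 = 11
ES_Supplier sourcing = max(EF_Concept design=21, EF_Prototype build=16, EF_User testing=19, EF_Tooling=11) = 21; EF_Supplier sourcing = 21+7 = 28
Expected project duration μ = 28 days. Critical path: Market research → Concept design → Supplier sourcing.

28 days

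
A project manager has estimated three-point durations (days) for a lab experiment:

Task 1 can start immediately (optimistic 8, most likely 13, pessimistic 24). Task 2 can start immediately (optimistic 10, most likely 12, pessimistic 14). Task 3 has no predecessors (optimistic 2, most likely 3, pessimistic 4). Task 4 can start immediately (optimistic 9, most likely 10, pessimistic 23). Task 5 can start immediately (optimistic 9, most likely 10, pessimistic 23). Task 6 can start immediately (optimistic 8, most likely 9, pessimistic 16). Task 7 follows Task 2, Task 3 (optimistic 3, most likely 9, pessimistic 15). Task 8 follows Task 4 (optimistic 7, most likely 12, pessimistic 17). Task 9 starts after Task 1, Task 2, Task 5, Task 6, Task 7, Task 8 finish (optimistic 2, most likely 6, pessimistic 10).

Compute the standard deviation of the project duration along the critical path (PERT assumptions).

te_Task 1 = (8 + 4·13 + 24)/6 = 84/6 = 14; σ²_Task 1 = ((24−8)/6)² = 7.111
te_Task 2 = (10 + 4·12 + 14)/6 = 72/6 = 12; σ²_Task 2 = ((14−10)/6)² = 0.444
te_Task 3 = (2 + 4·3 + 4)/6 = 18/6 = 3; σ²_Task 3 = ((4−2)/6)² = 0.111
te_Task 4 = (9 + 4·10 + 23)/6 = 72/6 = 12; σ²_Task 4 = ((23−9)/6)² = 5.444
te_Task 5 = (9 + 4·10 + 23)/6 = 72/6 = 12; σ²_Task 5 = ((23−9)/6)² = 5.444
te_Task 6 = (8 + 4·9 + 16)/6 = 60/6 = 10; σ²_Task 6 = ((16−8)/6)² = 1.778
te_Task 7 = (3 + 4·9 + 15)/6 = 54/6 = 9; σ²_Task 7 = ((15−3)/6)² = 4.000
te_Task 8 = (7 + 4·12 + 17)/6 = 72/6 = 12; σ²_Task 8 = ((17−7)/6)² = 2.778
te_Task 9 = (2 + 4·6 + 10)/6 = 36/6 = 6; σ²_Task 9 = ((10−2)/6)² = 1.778

Forward pass:
ES_Task 1 = 0; EF_Task 1 = 14
ES_Task 2 = 0; EF_Task 2 = 12
ES_Task 3 = 0; EF_Task 3 = 3
ES_Task 4 = 0; EF_Task 4 = 12
ES_Task 5 = 0; EF_Task 5 = 12
ES_Task 6 = 0; EF_Task 6 = 10
ES_Task 7 = max(EF_Task 2=12, EF_Task 3=3) = 12; EF_Task 7 = 12+9 = 21
ES_Task 8 = 12; EF_Task 8 = 12+12 = 24
ES_Task 9 = max(EF_Task 1=14, EF_Task 2=12, EF_Task 5=12, EF_Task 6=10, EF_Task 7=21, EF_Task 8=24) = 24; EF_Task 9 = 24+6 = 30
Expected project duration μ = 30 days. Critical path: Task 4 → Task 8 → Task 9.

Variance along critical path = 5.444 + 2.778 + 1.778 = 10.000
σ = √10.000 = 3.162 days

3.16 days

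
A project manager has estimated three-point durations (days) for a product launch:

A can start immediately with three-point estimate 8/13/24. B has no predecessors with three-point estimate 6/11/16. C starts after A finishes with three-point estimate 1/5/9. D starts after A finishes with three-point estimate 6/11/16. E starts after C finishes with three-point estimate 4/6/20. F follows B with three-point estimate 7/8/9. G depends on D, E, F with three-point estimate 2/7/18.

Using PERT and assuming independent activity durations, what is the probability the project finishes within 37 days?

te_A = (8 + 4·13 + 24)/6 = 84/6 = 14; σ²_A = ((24−8)/6)² = 7.111
te_B = (6 + 4·11 + 16)/6 = 66/6 = 11; σ²_B = ((16−6)/6)² = 2.778
te_C = (1 + 4·5 + 9)/6 = 30/6 = 5; σ²_C = ((9−1)/6)² = 1.778
te_D = (6 + 4·11 + 16)/6 = 66/6 = 11; σ²_D = ((16−6)/6)² = 2.778
te_E = (4 + 4·6 + 20)/6 = 48/6 = 8; σ²_E = ((20−4)/6)² = 7.111
te_F = (7 + 4·8 + 9)/6 = 48/6 = 8; σ²_F = ((9−7)/6)² = 0.111
te_G = (2 + 4·7 + 18)/6 = 48/6 = 8; σ²_G = ((18−2)/6)² = 7.111

Forward pass:
ES_A = 0; EF_A = 14
ES_B = 0; EF_B = 11
ES_C = 14; EF_C = 14+5 = 19
ES_D = 14; EF_D = 14+11 = 25
ES_E = 19; EF_E = 19+8 = 27
ES_F = 11; EF_F = 11+8 = 19
ES_G = max(EF_D=25, EF_E=27, EF_F=19) = 27; EF_G = 27+8 = 35
Expected project duration μ = 35 days. Critical path: A → C → E → G.

Variance along critical path = 7.111 + 1.778 + 7.111 + 7.111 = 23.111; σ = √23.111 = 4.807 days.
Z = (37 − 35) / 4.807 = 0.416
P(T ≤ 37) = Φ(0.416) ≈ 0.661

0.661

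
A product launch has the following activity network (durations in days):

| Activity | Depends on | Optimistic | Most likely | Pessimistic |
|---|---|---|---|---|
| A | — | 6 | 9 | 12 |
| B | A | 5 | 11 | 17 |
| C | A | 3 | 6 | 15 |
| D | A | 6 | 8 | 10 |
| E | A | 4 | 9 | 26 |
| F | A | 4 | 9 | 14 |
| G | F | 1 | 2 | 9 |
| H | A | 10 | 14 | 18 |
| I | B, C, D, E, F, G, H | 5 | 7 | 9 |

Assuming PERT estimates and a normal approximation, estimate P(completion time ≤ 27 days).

0.047

te_A = (6 + 4·9 + 12)/6 = 54/6 = 9; σ²_A = ((12−6)/6)² = 1.000
te_B = (5 + 4·11 + 17)/6 = 66/6 = 11; σ²_B = ((17−5)/6)² = 4.000
te_C = (3 + 4·6 + 15)/6 = 42/6 = 7; σ²_C = ((15−3)/6)² = 4.000
te_D = (6 + 4·8 + 10)/6 = 48/6 = 8; σ²_D = ((10−6)/6)² = 0.444
te_E = (4 + 4·9 + 26)/6 = 66/6 = 11; σ²_E = ((26−4)/6)² = 13.444
te_F = (4 + 4·9 + 14)/6 = 54/6 = 9; σ²_F = ((14−4)/6)² = 2.778
te_G = (1 + 4·2 + 9)/6 = 18/6 = 3; σ²_G = ((9−1)/6)² = 1.778
te_H = (10 + 4·14 + 18)/6 = 84/6 = 14; σ²_H = ((18−10)/6)² = 1.778
te_I = (5 + 4·7 + 9)/6 = 42/6 = 7; σ²_I = ((9−5)/6)² = 0.444

Forward pass:
ES_A = 0; EF_A = 9
ES_B = 9; EF_B = 9+11 = 20
ES_C = 9; EF_C = 9+7 = 16
ES_D = 9; EF_D = 9+8 = 17
ES_E = 9; EF_E = 9+11 = 20
ES_F = 9; EF_F = 9+9 = 18
ES_G = 18; EF_G = 18+3 = 21
ES_H = 9; EF_H = 9+14 = 23
ES_I = max(EF_B=20, EF_C=16, EF_D=17, EF_E=20, EF_F=18, EF_G=21, EF_H=23) = 23; EF_I = 23+7 = 30
Expected project duration μ = 30 days. Critical path: A → H → I.

Variance along critical path = 1.000 + 1.778 + 0.444 = 3.222; σ = √3.222 = 1.795 days.
Z = (27 − 30) / 1.795 = -1.671
P(T ≤ 27) = Φ(-1.671) ≈ 0.047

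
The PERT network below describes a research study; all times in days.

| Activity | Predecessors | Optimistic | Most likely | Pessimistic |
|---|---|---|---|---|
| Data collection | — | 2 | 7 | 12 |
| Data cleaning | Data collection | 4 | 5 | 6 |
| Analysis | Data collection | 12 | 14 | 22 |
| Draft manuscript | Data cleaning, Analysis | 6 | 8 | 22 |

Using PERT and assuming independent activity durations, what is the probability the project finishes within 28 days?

0.131

te_Data collection = (2 + 4·7 + 12)/6 = 42/6 = 7; σ²_Data collection = ((12−2)/6)² = 2.778
te_Data cleaning = (4 + 4·5 + 6)/6 = 30/6 = 5; σ²_Data cleaning = ((6−4)/6)² = 0.111
te_Analysis = (12 + 4·14 + 22)/6 = 90/6 = 15; σ²_Analysis = ((22−12)/6)² = 2.778
te_Draft manuscript = (6 + 4·8 + 22)/6 = 60/6 = 10; σ²_Draft manuscript = ((22−6)/6)² = 7.111

Forward pass:
ES_Data collection = 0; EF_Data collection = 7
ES_Data cleaning = 7; EF_Data cleaning = 7+5 = 12
ES_Analysis = 7; EF_Analysis = 7+15 = 22
ES_Draft manuscript = max(EF_Data cleaning=12, EF_Analysis=22) = 22; EF_Draft manuscript = 22+10 = 32
Expected project duration μ = 32 days. Critical path: Data collection → Analysis → Draft manuscript.

Variance along critical path = 2.778 + 2.778 + 7.111 = 12.667; σ = √12.667 = 3.559 days.
Z = (28 − 32) / 3.559 = -1.124
P(T ≤ 28) = Φ(-1.124) ≈ 0.131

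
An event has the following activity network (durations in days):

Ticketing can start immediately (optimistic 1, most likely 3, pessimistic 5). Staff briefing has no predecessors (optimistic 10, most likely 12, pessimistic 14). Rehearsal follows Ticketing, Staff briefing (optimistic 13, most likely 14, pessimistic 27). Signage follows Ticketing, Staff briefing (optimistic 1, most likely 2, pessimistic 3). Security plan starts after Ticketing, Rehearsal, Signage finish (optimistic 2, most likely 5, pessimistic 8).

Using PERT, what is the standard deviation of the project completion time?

2.62 days

te_Ticketing = (1 + 4·3 + 5)/6 = 18/6 = 3; σ²_Ticketing = ((5−1)/6)² = 0.444
te_Staff briefing = (10 + 4·12 + 14)/6 = 72/6 = 12; σ²_Staff briefing = ((14−10)/6)² = 0.444
te_Rehearsal = (13 + 4·14 + 27)/6 = 96/6 = 16; σ²_Rehearsal = ((27−13)/6)² = 5.444
te_Signage = (1 + 4·2 + 3)/6 = 12/6 = 2; σ²_Signage = ((3−1)/6)² = 0.111
te_Security plan = (2 + 4·5 + 8)/6 = 30/6 = 5; σ²_Security plan = ((8−2)/6)² = 1.000

Forward pass:
ES_Ticketing = 0; EF_Ticketing = 3
ES_Staff briefing = 0; EF_Staff briefing = 12
ES_Rehearsal = max(EF_Ticketing=3, EF_Staff briefing=12) = 12; EF_Rehearsal = 12+16 = 28
ES_Signage = max(EF_Ticketing=3, EF_Staff briefing=12) = 12; EF_Signage = 12+2 = 14
ES_Security plan = max(EF_Ticketing=3, EF_Rehearsal=28, EF_Signage=14) = 28; EF_Security plan = 28+5 = 33
Expected project duration μ = 33 days. Critical path: Staff briefing → Rehearsal → Security plan.

Variance along critical path = 0.444 + 5.444 + 1.000 = 6.889
σ = √6.889 = 2.625 days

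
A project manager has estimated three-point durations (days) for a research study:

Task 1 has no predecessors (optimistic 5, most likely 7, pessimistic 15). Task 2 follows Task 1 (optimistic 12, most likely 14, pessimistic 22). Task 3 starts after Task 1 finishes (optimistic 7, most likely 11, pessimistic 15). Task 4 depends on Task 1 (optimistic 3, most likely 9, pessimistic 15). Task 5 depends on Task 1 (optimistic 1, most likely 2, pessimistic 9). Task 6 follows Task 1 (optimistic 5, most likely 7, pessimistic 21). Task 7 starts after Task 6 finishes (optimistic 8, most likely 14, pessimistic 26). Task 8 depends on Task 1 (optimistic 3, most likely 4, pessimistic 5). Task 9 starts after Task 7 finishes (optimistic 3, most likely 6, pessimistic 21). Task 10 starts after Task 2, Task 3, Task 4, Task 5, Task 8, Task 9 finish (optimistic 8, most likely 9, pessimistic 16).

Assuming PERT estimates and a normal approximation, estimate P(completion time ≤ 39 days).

0.022

te_Task 1 = (5 + 4·7 + 15)/6 = 48/6 = 8; σ²_Task 1 = ((15−5)/6)² = 2.778
te_Task 2 = (12 + 4·14 + 22)/6 = 90/6 = 15; σ²_Task 2 = ((22−12)/6)² = 2.778
te_Task 3 = (7 + 4·11 + 15)/6 = 66/6 = 11; σ²_Task 3 = ((15−7)/6)² = 1.778
te_Task 4 = (3 + 4·9 + 15)/6 = 54/6 = 9; σ²_Task 4 = ((15−3)/6)² = 4.000
te_Task 5 = (1 + 4·2 + 9)/6 = 18/6 = 3; σ²_Task 5 = ((9−1)/6)² = 1.778
te_Task 6 = (5 + 4·7 + 21)/6 = 54/6 = 9; σ²_Task 6 = ((21−5)/6)² = 7.111
te_Task 7 = (8 + 4·14 + 26)/6 = 90/6 = 15; σ²_Task 7 = ((26−8)/6)² = 9.000
te_Task 8 = (3 + 4·4 + 5)/6 = 24/6 = 4; σ²_Task 8 = ((5−3)/6)² = 0.111
te_Task 9 = (3 + 4·6 + 21)/6 = 48/6 = 8; σ²_Task 9 = ((21−3)/6)² = 9.000
te_Task 10 = (8 + 4·9 + 16)/6 = 60/6 = 10; σ²_Task 10 = ((16−8)/6)² = 1.778

Forward pass:
ES_Task 1 = 0; EF_Task 1 = 8
ES_Task 2 = 8; EF_Task 2 = 8+15 = 23
ES_Task 3 = 8; EF_Task 3 = 8+11 = 19
ES_Task 4 = 8; EF_Task 4 = 8+9 = 17
ES_Task 5 = 8; EF_Task 5 = 8+3 = 11
ES_Task 6 = 8; EF_Task 6 = 8+9 = 17
ES_Task 7 = 17; EF_Task 7 = 17+15 = 32
ES_Task 8 = 8; EF_Task 8 = 8+4 = 12
ES_Task 9 = 32; EF_Task 9 = 32+8 = 40
ES_Task 10 = max(EF_Task 2=23, EF_Task 3=19, EF_Task 4=17, EF_Task 5=11, EF_Task 8=12, EF_Task 9=40) = 40; EF_Task 10 = 40+10 = 50
Expected project duration μ = 50 days. Critical path: Task 1 → Task 6 → Task 7 → Task 9 → Task 10.

Variance along critical path = 2.778 + 7.111 + 9.000 + 9.000 + 1.778 = 29.667; σ = √29.667 = 5.447 days.
Z = (39 − 50) / 5.447 = -2.020
P(T ≤ 39) = Φ(-2.020) ≈ 0.022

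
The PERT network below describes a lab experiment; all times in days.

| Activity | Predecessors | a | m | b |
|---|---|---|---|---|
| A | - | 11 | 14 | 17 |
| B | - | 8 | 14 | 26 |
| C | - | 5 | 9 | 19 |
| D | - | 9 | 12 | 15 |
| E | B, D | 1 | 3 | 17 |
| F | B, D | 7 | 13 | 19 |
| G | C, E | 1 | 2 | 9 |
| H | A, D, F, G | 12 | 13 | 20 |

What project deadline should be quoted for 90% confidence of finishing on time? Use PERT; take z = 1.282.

46.9 days

te_A = (11 + 4·14 + 17)/6 = 84/6 = 14; σ²_A = ((17−11)/6)² = 1.000
te_B = (8 + 4·14 + 26)/6 = 90/6 = 15; σ²_B = ((26−8)/6)² = 9.000
te_C = (5 + 4·9 + 19)/6 = 60/6 = 10; σ²_C = ((19−5)/6)² = 5.444
te_D = (9 + 4·12 + 15)/6 = 72/6 = 12; σ²_D = ((15−9)/6)² = 1.000
te_E = (1 + 4·3 + 17)/6 = 30/6 = 5; σ²_E = ((17−1)/6)² = 7.111
te_F = (7 + 4·13 + 19)/6 = 78/6 = 13; σ²_F = ((19−7)/6)² = 4.000
te_G = (1 + 4·2 + 9)/6 = 18/6 = 3; σ²_G = ((9−1)/6)² = 1.778
te_H = (12 + 4·13 + 20)/6 = 84/6 = 14; σ²_H = ((20−12)/6)² = 1.778

Forward pass:
ES_A = 0; EF_A = 14
ES_B = 0; EF_B = 15
ES_C = 0; EF_C = 10
ES_D = 0; EF_D = 12
ES_E = max(EF_B=15, EF_D=12) = 15; EF_E = 15+5 = 20
ES_F = max(EF_B=15, EF_D=12) = 15; EF_F = 15+13 = 28
ES_G = max(EF_C=10, EF_E=20) = 20; EF_G = 20+3 = 23
ES_H = max(EF_A=14, EF_D=12, EF_F=28, EF_G=23) = 28; EF_H = 28+14 = 42
Expected project duration μ = 42 days. Critical path: B → F → H.

Variance along critical path = 9.000 + 4.000 + 1.778 = 14.778; σ = 3.844 days.
D = μ + z·σ = 42 + 1.282·3.844 = 46.9 days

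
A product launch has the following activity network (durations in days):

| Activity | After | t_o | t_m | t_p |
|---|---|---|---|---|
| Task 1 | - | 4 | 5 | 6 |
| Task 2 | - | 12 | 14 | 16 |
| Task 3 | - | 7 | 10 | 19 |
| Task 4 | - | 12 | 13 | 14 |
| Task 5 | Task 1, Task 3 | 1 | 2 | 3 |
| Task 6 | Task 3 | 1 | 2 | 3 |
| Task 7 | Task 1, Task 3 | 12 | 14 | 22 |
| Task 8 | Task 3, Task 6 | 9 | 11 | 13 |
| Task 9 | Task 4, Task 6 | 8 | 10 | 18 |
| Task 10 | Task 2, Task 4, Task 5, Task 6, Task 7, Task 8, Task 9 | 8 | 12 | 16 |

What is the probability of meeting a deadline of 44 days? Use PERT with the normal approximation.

0.980

te_Task 1 = (4 + 4·5 + 6)/6 = 30/6 = 5; σ²_Task 1 = ((6−4)/6)² = 0.111
te_Task 2 = (12 + 4·14 + 16)/6 = 84/6 = 14; σ²_Task 2 = ((16−12)/6)² = 0.444
te_Task 3 = (7 + 4·10 + 19)/6 = 66/6 = 11; σ²_Task 3 = ((19−7)/6)² = 4.000
te_Task 4 = (12 + 4·13 + 14)/6 = 78/6 = 13; σ²_Task 4 = ((14−12)/6)² = 0.111
te_Task 5 = (1 + 4·2 + 3)/6 = 12/6 = 2; σ²_Task 5 = ((3−1)/6)² = 0.111
te_Task 6 = (1 + 4·2 + 3)/6 = 12/6 = 2; σ²_Task 6 = ((3−1)/6)² = 0.111
te_Task 7 = (12 + 4·14 + 22)/6 = 90/6 = 15; σ²_Task 7 = ((22−12)/6)² = 2.778
te_Task 8 = (9 + 4·11 + 13)/6 = 66/6 = 11; σ²_Task 8 = ((13−9)/6)² = 0.444
te_Task 9 = (8 + 4·10 + 18)/6 = 66/6 = 11; σ²_Task 9 = ((18−8)/6)² = 2.778
te_Task 10 = (8 + 4·12 + 16)/6 = 72/6 = 12; σ²_Task 10 = ((16−8)/6)² = 1.778

Forward pass:
ES_Task 1 = 0; EF_Task 1 = 5
ES_Task 2 = 0; EF_Task 2 = 14
ES_Task 3 = 0; EF_Task 3 = 11
ES_Task 4 = 0; EF_Task 4 = 13
ES_Task 5 = max(EF_Task 1=5, EF_Task 3=11) = 11; EF_Task 5 = 11+2 = 13
ES_Task 6 = 11; EF_Task 6 = 11+2 = 13
ES_Task 7 = max(EF_Task 1=5, EF_Task 3=11) = 11; EF_Task 7 = 11+15 = 26
ES_Task 8 = max(EF_Task 3=11, EF_Task 6=13) = 13; EF_Task 8 = 13+11 = 24
ES_Task 9 = max(EF_Task 4=13, EF_Task 6=13) = 13; EF_Task 9 = 13+11 = 24
ES_Task 10 = max(EF_Task 2=14, EF_Task 4=13, EF_Task 5=13, EF_Task 6=13, EF_Task 7=26, EF_Task 8=24, EF_Task 9=24) = 26; EF_Task 10 = 26+12 = 38
Expected project duration μ = 38 days. Critical path: Task 3 → Task 7 → Task 10.

Variance along critical path = 4.000 + 2.778 + 1.778 = 8.556; σ = √8.556 = 2.925 days.
Z = (44 − 38) / 2.925 = 2.051
P(T ≤ 44) = Φ(2.051) ≈ 0.980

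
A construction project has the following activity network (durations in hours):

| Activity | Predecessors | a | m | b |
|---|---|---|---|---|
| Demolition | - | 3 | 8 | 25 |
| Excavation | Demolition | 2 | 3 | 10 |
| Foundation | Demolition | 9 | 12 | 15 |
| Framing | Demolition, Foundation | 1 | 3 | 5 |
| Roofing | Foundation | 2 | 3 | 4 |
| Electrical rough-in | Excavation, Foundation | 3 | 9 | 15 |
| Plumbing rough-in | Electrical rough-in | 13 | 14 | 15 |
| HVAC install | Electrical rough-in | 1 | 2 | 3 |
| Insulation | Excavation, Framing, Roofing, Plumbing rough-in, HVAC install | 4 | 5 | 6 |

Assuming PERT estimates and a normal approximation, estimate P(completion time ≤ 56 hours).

te_Demolition = (3 + 4·8 + 25)/6 = 60/6 = 10; σ²_Demolition = ((25−3)/6)² = 13.444
te_Excavation = (2 + 4·3 + 10)/6 = 24/6 = 4; σ²_Excavation = ((10−2)/6)² = 1.778
te_Foundation = (9 + 4·12 + 15)/6 = 72/6 = 12; σ²_Foundation = ((15−9)/6)² = 1.000
te_Framing = (1 + 4·3 + 5)/6 = 18/6 = 3; σ²_Framing = ((5−1)/6)² = 0.444
te_Roofing = (2 + 4·3 + 4)/6 = 18/6 = 3; σ²_Roofing = ((4−2)/6)² = 0.111
te_Electrical rough-in = (3 + 4·9 + 15)/6 = 54/6 = 9; σ²_Electrical rough-in = ((15−3)/6)² = 4.000
te_Plumbing rough-in = (13 + 4·14 + 15)/6 = 84/6 = 14; σ²_Plumbing rough-in = ((15−13)/6)² = 0.111
te_HVAC install = (1 + 4·2 + 3)/6 = 12/6 = 2; σ²_HVAC install = ((3−1)/6)² = 0.111
te_Insulation = (4 + 4·5 + 6)/6 = 30/6 = 5; σ²_Insulation = ((6−4)/6)² = 0.111

Forward pass:
ES_Demolition = 0; EF_Demolition = 10
ES_Excavation = 10; EF_Excavation = 10+4 = 14
ES_Foundation = 10; EF_Foundation = 10+12 = 22
ES_Framing = max(EF_Demolition=10, EF_Foundation=22) = 22; EF_Framing = 22+3 = 25
ES_Roofing = 22; EF_Roofing = 22+3 = 25
ES_Electrical rough-in = max(EF_Excavation=14, EF_Foundation=22) = 22; EF_Electrical rough-in = 22+9 = 31
ES_Plumbing rough-in = 31; EF_Plumbing rough-in = 31+14 = 45
ES_HVAC install = 31; EF_HVAC install = 31+2 = 33
ES_Insulation = max(EF_Excavation=14, EF_Framing=25, EF_Roofing=25, EF_Plumbing rough-in=45, EF_HVAC install=33) = 45; EF_Insulation = 45+5 = 50
Expected project duration μ = 50 hours. Critical path: Demolition → Foundation → Electrical rough-in → Plumbing rough-in → Insulation.

Variance along critical path = 13.444 + 1.000 + 4.000 + 0.111 + 0.111 = 18.667; σ = √18.667 = 4.320 hours.
Z = (56 − 50) / 4.320 = 1.389
P(T ≤ 56) = Φ(1.389) ≈ 0.918

0.918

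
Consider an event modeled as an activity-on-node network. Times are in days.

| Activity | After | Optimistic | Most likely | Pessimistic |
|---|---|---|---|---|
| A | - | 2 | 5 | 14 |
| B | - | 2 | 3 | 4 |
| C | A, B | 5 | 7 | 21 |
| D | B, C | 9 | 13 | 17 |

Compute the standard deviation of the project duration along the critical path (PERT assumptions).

te_A = (2 + 4·5 + 14)/6 = 36/6 = 6; σ²_A = ((14−2)/6)² = 4.000
te_B = (2 + 4·3 + 4)/6 = 18/6 = 3; σ²_B = ((4−2)/6)² = 0.111
te_C = (5 + 4·7 + 21)/6 = 54/6 = 9; σ²_C = ((21−5)/6)² = 7.111
te_D = (9 + 4·13 + 17)/6 = 78/6 = 13; σ²_D = ((17−9)/6)² = 1.778

Forward pass:
ES_A = 0; EF_A = 6
ES_B = 0; EF_B = 3
ES_C = max(EF_A=6, EF_B=3) = 6; EF_C = 6+9 = 15
ES_D = max(EF_B=3, EF_C=15) = 15; EF_D = 15+13 = 28
Expected project duration μ = 28 days. Critical path: A → C → D.

Variance along critical path = 4.000 + 7.111 + 1.778 = 12.889
σ = √12.889 = 3.590 days

3.59 days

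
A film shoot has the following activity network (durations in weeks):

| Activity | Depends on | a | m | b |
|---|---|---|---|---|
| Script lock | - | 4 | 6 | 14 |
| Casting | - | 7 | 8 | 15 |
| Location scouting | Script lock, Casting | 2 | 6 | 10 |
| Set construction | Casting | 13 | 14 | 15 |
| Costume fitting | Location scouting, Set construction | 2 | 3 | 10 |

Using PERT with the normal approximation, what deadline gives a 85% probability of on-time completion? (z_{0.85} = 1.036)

29.0 weeks

te_Script lock = (4 + 4·6 + 14)/6 = 42/6 = 7; σ²_Script lock = ((14−4)/6)² = 2.778
te_Casting = (7 + 4·8 + 15)/6 = 54/6 = 9; σ²_Casting = ((15−7)/6)² = 1.778
te_Location scouting = (2 + 4·6 + 10)/6 = 36/6 = 6; σ²_Location scouting = ((10−2)/6)² = 1.778
te_Set construction = (13 + 4·14 + 15)/6 = 84/6 = 14; σ²_Set construction = ((15−13)/6)² = 0.111
te_Costume fitting = (2 + 4·3 + 10)/6 = 24/6 = 4; σ²_Costume fitting = ((10−2)/6)² = 1.778

Forward pass:
ES_Script lock = 0; EF_Script lock = 7
ES_Casting = 0; EF_Casting = 9
ES_Location scouting = max(EF_Script lock=7, EF_Casting=9) = 9; EF_Location scouting = 9+6 = 15
ES_Set construction = 9; EF_Set construction = 9+14 = 23
ES_Costume fitting = max(EF_Location scouting=15, EF_Set construction=23) = 23; EF_Costume fitting = 23+4 = 27
Expected project duration μ = 27 weeks. Critical path: Casting → Set construction → Costume fitting.

Variance along critical path = 1.778 + 0.111 + 1.778 = 3.667; σ = 1.915 weeks.
D = μ + z·σ = 27 + 1.036·1.915 = 29.0 weeks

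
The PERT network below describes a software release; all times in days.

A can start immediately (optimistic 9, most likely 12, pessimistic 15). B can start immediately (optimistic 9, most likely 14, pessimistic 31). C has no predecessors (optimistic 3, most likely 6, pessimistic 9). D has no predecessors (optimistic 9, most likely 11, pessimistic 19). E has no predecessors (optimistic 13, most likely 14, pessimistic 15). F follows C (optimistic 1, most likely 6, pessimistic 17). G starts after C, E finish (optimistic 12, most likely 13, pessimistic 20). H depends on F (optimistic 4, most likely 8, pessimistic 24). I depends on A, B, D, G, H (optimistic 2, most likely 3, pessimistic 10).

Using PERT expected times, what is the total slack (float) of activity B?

te_A = (9 + 4·12 + 15)/6 = 72/6 = 12
te_B = (9 + 4·14 + 31)/6 = 96/6 = 16
te_C = (3 + 4·6 + 9)/6 = 36/6 = 6
te_D = (9 + 4·11 + 19)/6 = 72/6 = 12
te_E = (13 + 4·14 + 15)/6 = 84/6 = 14
te_F = (1 + 4·6 + 17)/6 = 42/6 = 7
te_G = (12 + 4·13 + 20)/6 = 84/6 = 14
te_H = (4 + 4·8 + 24)/6 = 60/6 = 10
te_I = (2 + 4·3 + 10)/6 = 24/6 = 4

Forward pass:
ES_A = 0; EF_A = 12
ES_B = 0; EF_B = 16
ES_C = 0; EF_C = 6
ES_D = 0; EF_D = 12
ES_E = 0; EF_E = 14
ES_F = 6; EF_F = 6+7 = 13
ES_G = max(EF_C=6, EF_E=14) = 14; EF_G = 14+14 = 28
ES_H = 13; EF_H = 13+10 = 23
ES_I = max(EF_A=12, EF_B=16, EF_D=12, EF_G=28, EF_H=23) = 28; EF_I = 28+4 = 32
Expected project duration μ = 32 days. Critical path: E → G → I.

Backward pass:
LF_I = 32; LS_I = 32−4 = 28
LF_H = LS_I = 28; LS_H = 28−10 = 18
LF_G = LS_I = 28; LS_G = 28−14 = 14
LF_F = LS_H = 18; LS_F = 18−7 = 11
LF_E = LS_G = 14; LS_E = 14−14 = 0
LF_D = LS_I = 28; LS_D = 28−12 = 16
LF_C = min(LS_F=11, LS_G=14) = 11; LS_C = 11−6 = 5
LF_B = LS_I = 28; LS_B = 28−16 = 12
LF_A = LS_I = 28; LS_A = 28−12 = 16
Slack_B = LS_B − ES_B = 12 − 0 = 12

12 days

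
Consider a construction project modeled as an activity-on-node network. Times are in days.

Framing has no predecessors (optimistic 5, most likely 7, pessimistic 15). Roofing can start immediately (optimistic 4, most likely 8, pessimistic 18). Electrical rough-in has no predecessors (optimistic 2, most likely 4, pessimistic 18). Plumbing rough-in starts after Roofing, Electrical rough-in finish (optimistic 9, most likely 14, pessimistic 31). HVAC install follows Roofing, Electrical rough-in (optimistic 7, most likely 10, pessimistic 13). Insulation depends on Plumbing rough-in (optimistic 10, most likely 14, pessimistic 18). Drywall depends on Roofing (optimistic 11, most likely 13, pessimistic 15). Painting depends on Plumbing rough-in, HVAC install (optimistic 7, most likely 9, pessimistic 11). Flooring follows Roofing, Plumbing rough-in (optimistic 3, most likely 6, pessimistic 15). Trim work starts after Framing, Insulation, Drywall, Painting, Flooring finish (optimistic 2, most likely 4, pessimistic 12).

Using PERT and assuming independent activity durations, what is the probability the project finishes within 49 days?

te_Framing = (5 + 4·7 + 15)/6 = 48/6 = 8; σ²_Framing = ((15−5)/6)² = 2.778
te_Roofing = (4 + 4·8 + 18)/6 = 54/6 = 9; σ²_Roofing = ((18−4)/6)² = 5.444
te_Electrical rough-in = (2 + 4·4 + 18)/6 = 36/6 = 6; σ²_Electrical rough-in = ((18−2)/6)² = 7.111
te_Plumbing rough-in = (9 + 4·14 + 31)/6 = 96/6 = 16; σ²_Plumbing rough-in = ((31−9)/6)² = 13.444
te_HVAC install = (7 + 4·10 + 13)/6 = 60/6 = 10; σ²_HVAC install = ((13−7)/6)² = 1.000
te_Insulation = (10 + 4·14 + 18)/6 = 84/6 = 14; σ²_Insulation = ((18−10)/6)² = 1.778
te_Drywall = (11 + 4·13 + 15)/6 = 78/6 = 13; σ²_Drywall = ((15−11)/6)² = 0.444
te_Painting = (7 + 4·9 + 11)/6 = 54/6 = 9; σ²_Painting = ((11−7)/6)² = 0.444
te_Flooring = (3 + 4·6 + 15)/6 = 42/6 = 7; σ²_Flooring = ((15−3)/6)² = 4.000
te_Trim work = (2 + 4·4 + 12)/6 = 30/6 = 5; σ²_Trim work = ((12−2)/6)² = 2.778

Forward pass:
ES_Framing = 0; EF_Framing = 8
ES_Roofing = 0; EF_Roofing = 9
ES_Electrical rough-in = 0; EF_Electrical rough-in = 6
ES_Plumbing rough-in = max(EF_Roofing=9, EF_Electrical rough-in=6) = 9; EF_Plumbing rough-in = 9+16 = 25
ES_HVAC install = max(EF_Roofing=9, EF_Electrical rough-in=6) = 9; EF_HVAC install = 9+10 = 19
ES_Insulation = 25; EF_Insulation = 25+14 = 39
ES_Drywall = 9; EF_Drywall = 9+13 = 22
ES_Painting = max(EF_Plumbing rough-in=25, EF_HVAC install=19) = 25; EF_Painting = 25+9 = 34
ES_Flooring = max(EF_Roofing=9, EF_Plumbing rough-in=25) = 25; EF_Flooring = 25+7 = 32
ES_Trim work = max(EF_Framing=8, EF_Insulation=39, EF_Drywall=22, EF_Painting=34, EF_Flooring=32) = 39; EF_Trim work = 39+5 = 44
Expected project duration μ = 44 days. Critical path: Roofing → Plumbing rough-in → Insulation → Trim work.

Variance along critical path = 5.444 + 13.444 + 1.778 + 2.778 = 23.444; σ = √23.444 = 4.842 days.
Z = (49 − 44) / 4.842 = 1.033
P(T ≤ 49) = Φ(1.033) ≈ 0.849

0.849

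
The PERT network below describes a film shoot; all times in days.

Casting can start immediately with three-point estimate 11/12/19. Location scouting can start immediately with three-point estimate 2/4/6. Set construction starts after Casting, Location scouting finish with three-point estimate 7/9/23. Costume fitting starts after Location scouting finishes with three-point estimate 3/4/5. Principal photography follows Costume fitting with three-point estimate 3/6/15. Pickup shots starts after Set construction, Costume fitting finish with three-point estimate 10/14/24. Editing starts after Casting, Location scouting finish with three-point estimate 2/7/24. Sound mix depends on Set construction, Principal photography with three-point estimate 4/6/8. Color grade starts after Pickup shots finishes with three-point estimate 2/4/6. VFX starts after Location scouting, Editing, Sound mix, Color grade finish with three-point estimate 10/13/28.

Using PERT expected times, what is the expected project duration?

te_Casting = (11 + 4·12 + 19)/6 = 78/6 = 13
te_Location scouting = (2 + 4·4 + 6)/6 = 24/6 = 4
te_Set construction = (7 + 4·9 + 23)/6 = 66/6 = 11
te_Costume fitting = (3 + 4·4 + 5)/6 = 24/6 = 4
te_Principal photography = (3 + 4·6 + 15)/6 = 42/6 = 7
te_Pickup shots = (10 + 4·14 + 24)/6 = 90/6 = 15
te_Editing = (2 + 4·7 + 24)/6 = 54/6 = 9
te_Sound mix = (4 + 4·6 + 8)/6 = 36/6 = 6
te_Color grade = (2 + 4·4 + 6)/6 = 24/6 = 4
te_VFX = (10 + 4·13 + 28)/6 = 90/6 = 15

Forward pass:
ES_Casting = 0; EF_Casting = 13
ES_Location scouting = 0; EF_Location scouting = 4
ES_Set construction = max(EF_Casting=13, EF_Location scouting=4) = 13; EF_Set construction = 13+11 = 24
ES_Costume fitting = 4; EF_Costume fitting = 4+4 = 8
ES_Principal photography = 8; EF_Principal photography = 8+7 = 15
ES_Pickup shots = max(EF_Set construction=24, EF_Costume fitting=8) = 24; EF_Pickup shots = 24+15 = 39
ES_Editing = max(EF_Casting=13, EF_Location scouting=4) = 13; EF_Editing = 13+9 = 22
ES_Sound mix = max(EF_Set construction=24, EF_Principal photography=15) = 24; EF_Sound mix = 24+6 = 30
ES_Color grade = 39; EF_Color grade = 39+4 = 43
ES_VFX = max(EF_Location scouting=4, EF_Editing=22, EF_Sound mix=30, EF_Color grade=43) = 43; EF_VFX = 43+15 = 58
Expected project duration μ = 58 days. Critical path: Casting → Set construction → Pickup shots → Color grade → VFX.

58 days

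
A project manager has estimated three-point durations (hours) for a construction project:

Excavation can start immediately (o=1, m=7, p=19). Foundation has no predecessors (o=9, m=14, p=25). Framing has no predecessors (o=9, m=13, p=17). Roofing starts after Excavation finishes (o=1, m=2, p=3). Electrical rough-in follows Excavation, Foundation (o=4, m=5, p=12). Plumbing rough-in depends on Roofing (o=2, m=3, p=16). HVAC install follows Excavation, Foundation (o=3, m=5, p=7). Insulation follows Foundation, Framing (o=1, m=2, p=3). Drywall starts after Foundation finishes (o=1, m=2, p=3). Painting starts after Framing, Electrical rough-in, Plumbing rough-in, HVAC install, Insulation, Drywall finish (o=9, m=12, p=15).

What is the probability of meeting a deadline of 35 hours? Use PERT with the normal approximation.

0.738

te_Excavation = (1 + 4·7 + 19)/6 = 48/6 = 8; σ²_Excavation = ((19−1)/6)² = 9.000
te_Foundation = (9 + 4·14 + 25)/6 = 90/6 = 15; σ²_Foundation = ((25−9)/6)² = 7.111
te_Framing = (9 + 4·13 + 17)/6 = 78/6 = 13; σ²_Framing = ((17−9)/6)² = 1.778
te_Roofing = (1 + 4·2 + 3)/6 = 12/6 = 2; σ²_Roofing = ((3−1)/6)² = 0.111
te_Electrical rough-in = (4 + 4·5 + 12)/6 = 36/6 = 6; σ²_Electrical rough-in = ((12−4)/6)² = 1.778
te_Plumbing rough-in = (2 + 4·3 + 16)/6 = 30/6 = 5; σ²_Plumbing rough-in = ((16−2)/6)² = 5.444
te_HVAC install = (3 + 4·5 + 7)/6 = 30/6 = 5; σ²_HVAC install = ((7−3)/6)² = 0.444
te_Insulation = (1 + 4·2 + 3)/6 = 12/6 = 2; σ²_Insulation = ((3−1)/6)² = 0.111
te_Drywall = (1 + 4·2 + 3)/6 = 12/6 = 2; σ²_Drywall = ((3−1)/6)² = 0.111
te_Painting = (9 + 4·12 + 15)/6 = 72/6 = 12; σ²_Painting = ((15−9)/6)² = 1.000

Forward pass:
ES_Excavation = 0; EF_Excavation = 8
ES_Foundation = 0; EF_Foundation = 15
ES_Framing = 0; EF_Framing = 13
ES_Roofing = 8; EF_Roofing = 8+2 = 10
ES_Electrical rough-in = max(EF_Excavation=8, EF_Foundation=15) = 15; EF_Electrical rough-in = 15+6 = 21
ES_Plumbing rough-in = 10; EF_Plumbing rough-in = 10+5 = 15
ES_HVAC install = max(EF_Excavation=8, EF_Foundation=15) = 15; EF_HVAC install = 15+5 = 20
ES_Insulation = max(EF_Foundation=15, EF_Framing=13) = 15; EF_Insulation = 15+2 = 17
ES_Drywall = 15; EF_Drywall = 15+2 = 17
ES_Painting = max(EF_Framing=13, EF_Electrical rough-in=21, EF_Plumbing rough-in=15, EF_HVAC install=20, EF_Insulation=17, EF_Drywall=17) = 21; EF_Painting = 21+12 = 33
Expected project duration μ = 33 hours. Critical path: Foundation → Electrical rough-in → Painting.

Variance along critical path = 7.111 + 1.778 + 1.000 = 9.889; σ = √9.889 = 3.145 hours.
Z = (35 − 33) / 3.145 = 0.636
P(T ≤ 35) = Φ(0.636) ≈ 0.738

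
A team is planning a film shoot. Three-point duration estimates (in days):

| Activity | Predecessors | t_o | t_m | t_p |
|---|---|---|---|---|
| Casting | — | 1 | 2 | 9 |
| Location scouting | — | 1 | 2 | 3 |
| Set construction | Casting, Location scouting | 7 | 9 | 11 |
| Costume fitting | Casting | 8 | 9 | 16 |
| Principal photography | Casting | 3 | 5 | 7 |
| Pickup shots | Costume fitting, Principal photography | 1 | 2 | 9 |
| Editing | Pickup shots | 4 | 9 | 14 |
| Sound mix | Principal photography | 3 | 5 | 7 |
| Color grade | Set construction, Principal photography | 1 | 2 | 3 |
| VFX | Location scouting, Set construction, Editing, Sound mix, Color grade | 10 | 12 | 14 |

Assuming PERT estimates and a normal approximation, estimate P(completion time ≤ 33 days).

te_Casting = (1 + 4·2 + 9)/6 = 18/6 = 3; σ²_Casting = ((9−1)/6)² = 1.778
te_Location scouting = (1 + 4·2 + 3)/6 = 12/6 = 2; σ²_Location scouting = ((3−1)/6)² = 0.111
te_Set construction = (7 + 4·9 + 11)/6 = 54/6 = 9; σ²_Set construction = ((11−7)/6)² = 0.444
te_Costume fitting = (8 + 4·9 + 16)/6 = 60/6 = 10; σ²_Costume fitting = ((16−8)/6)² = 1.778
te_Principal photography = (3 + 4·5 + 7)/6 = 30/6 = 5; σ²_Principal photography = ((7−3)/6)² = 0.444
te_Pickup shots = (1 + 4·2 + 9)/6 = 18/6 = 3; σ²_Pickup shots = ((9−1)/6)² = 1.778
te_Editing = (4 + 4·9 + 14)/6 = 54/6 = 9; σ²_Editing = ((14−4)/6)² = 2.778
te_Sound mix = (3 + 4·5 + 7)/6 = 30/6 = 5; σ²_Sound mix = ((7−3)/6)² = 0.444
te_Color grade = (1 + 4·2 + 3)/6 = 12/6 = 2; σ²_Color grade = ((3−1)/6)² = 0.111
te_VFX = (10 + 4·12 + 14)/6 = 72/6 = 12; σ²_VFX = ((14−10)/6)² = 0.444

Forward pass:
ES_Casting = 0; EF_Casting = 3
ES_Location scouting = 0; EF_Location scouting = 2
ES_Set construction = max(EF_Casting=3, EF_Location scouting=2) = 3; EF_Set construction = 3+9 = 12
ES_Costume fitting = 3; EF_Costume fitting = 3+10 = 13
ES_Principal photography = 3; EF_Principal photography = 3+5 = 8
ES_Pickup shots = max(EF_Costume fitting=13, EF_Principal photography=8) = 13; EF_Pickup shots = 13+3 = 16
ES_Editing = 16; EF_Editing = 16+9 = 25
ES_Sound mix = 8; EF_Sound mix = 8+5 = 13
ES_Color grade = max(EF_Set construction=12, EF_Principal photography=8) = 12; EF_Color grade = 12+2 = 14
ES_VFX = max(EF_Location scouting=2, EF_Set construction=12, EF_Editing=25, EF_Sound mix=13, EF_Color grade=14) = 25; EF_VFX = 25+12 = 37
Expected project duration μ = 37 days. Critical path: Casting → Costume fitting → Pickup shots → Editing → VFX.

Variance along critical path = 1.778 + 1.778 + 1.778 + 2.778 + 0.444 = 8.556; σ = √8.556 = 2.925 days.
Z = (33 − 37) / 2.925 = -1.368
P(T ≤ 33) = Φ(-1.368) ≈ 0.086

0.086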